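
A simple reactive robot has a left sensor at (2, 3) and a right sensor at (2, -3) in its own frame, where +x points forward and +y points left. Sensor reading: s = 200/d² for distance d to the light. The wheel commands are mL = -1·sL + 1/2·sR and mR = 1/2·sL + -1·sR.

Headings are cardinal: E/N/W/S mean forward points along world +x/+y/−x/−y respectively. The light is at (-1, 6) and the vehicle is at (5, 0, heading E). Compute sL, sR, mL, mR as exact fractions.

200/73 40/29 -4340/2117 -20/2117

left sensor world pos  = (7, 3); dL² = 73
right sensor world pos = (7, -3); dR² = 145
sL = 200/73 = 200/73
sR = 200/145 = 40/29
mL = -1·sL + 1/2·sR = -4340/2117
mR = 1/2·sL + -1·sR = -20/2117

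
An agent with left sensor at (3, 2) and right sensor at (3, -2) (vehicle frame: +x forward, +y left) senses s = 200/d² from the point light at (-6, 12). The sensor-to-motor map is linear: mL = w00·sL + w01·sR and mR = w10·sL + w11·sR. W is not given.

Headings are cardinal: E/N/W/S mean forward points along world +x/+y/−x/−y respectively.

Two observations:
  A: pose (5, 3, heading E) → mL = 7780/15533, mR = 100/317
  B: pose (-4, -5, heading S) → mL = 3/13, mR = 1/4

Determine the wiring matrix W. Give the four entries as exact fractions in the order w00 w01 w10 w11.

1 -1/2 0 1/2

obs A: pose=(5,3,E) → sL=40/49, sR=200/317, mL=7780/15533, mR=100/317
obs B: pose=(-4,-5,S) → sL=25/52, sR=1/2, mL=3/13, mR=1/4
sensor matrix S = [[40/49, 200/317], [25/52, 1/2]]; det S = 21170/201929
solve [mL_A; mL_B] = S·[w00; w01] and [mR_A; mR_B] = S·[w10; w11]:
  w00 = 1, w01 = -1/2, w10 = 0, w11 = 1/2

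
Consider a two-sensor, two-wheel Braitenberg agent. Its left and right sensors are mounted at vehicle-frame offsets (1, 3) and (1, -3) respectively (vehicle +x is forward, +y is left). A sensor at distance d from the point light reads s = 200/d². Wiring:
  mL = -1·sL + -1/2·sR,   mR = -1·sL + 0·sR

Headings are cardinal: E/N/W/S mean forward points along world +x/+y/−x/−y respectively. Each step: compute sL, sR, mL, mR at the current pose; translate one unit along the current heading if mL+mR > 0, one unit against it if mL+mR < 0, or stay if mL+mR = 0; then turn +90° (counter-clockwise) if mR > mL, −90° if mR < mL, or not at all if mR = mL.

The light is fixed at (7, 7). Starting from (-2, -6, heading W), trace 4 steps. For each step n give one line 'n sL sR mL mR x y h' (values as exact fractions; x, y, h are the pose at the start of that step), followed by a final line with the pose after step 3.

n=0: pose=(-2,-6,W); sL=50/89, sR=1; mL=-189/178, mR=-50/89; mL+mR=-289/178 → advance -1; mR−mL=1/2 → turn +1·90°
n=1: pose=(-1,-6,S); sL=200/221, sR=200/317; mL=-85500/70057, mR=-200/221; mL+mR=-148900/70057 → advance -1; mR−mL=100/317 → turn +1·90°
n=2: pose=(-1,-5,E); sL=20/13, sR=100/137; mL=-3390/1781, mR=-20/13; mL+mR=-6130/1781 → advance -1; mR−mL=50/137 → turn +1·90°
n=3: pose=(-2,-5,N); sL=40/53, sR=200/157; mL=-11580/8321, mR=-40/53; mL+mR=-17860/8321 → advance -1; mR−mL=100/157 → turn +1·90°

0 50/89 1 -189/178 -50/89 -2 -6 W
1 200/221 200/317 -85500/70057 -200/221 -1 -6 S
2 20/13 100/137 -3390/1781 -20/13 -1 -5 E
3 40/53 200/157 -11580/8321 -40/53 -2 -5 N
final -2 -6 W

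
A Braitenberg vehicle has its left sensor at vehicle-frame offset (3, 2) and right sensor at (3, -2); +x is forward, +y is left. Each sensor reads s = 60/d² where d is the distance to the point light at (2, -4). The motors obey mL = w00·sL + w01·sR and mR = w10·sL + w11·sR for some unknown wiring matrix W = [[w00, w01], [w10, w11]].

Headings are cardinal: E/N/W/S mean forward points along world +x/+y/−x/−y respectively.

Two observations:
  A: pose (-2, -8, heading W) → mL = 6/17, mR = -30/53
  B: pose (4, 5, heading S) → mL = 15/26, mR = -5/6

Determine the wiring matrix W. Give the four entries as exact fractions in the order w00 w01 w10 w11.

1/2 0 0 -1/2

obs A: pose=(-2,-8,W) → sL=12/17, sR=60/53, mL=6/17, mR=-30/53
obs B: pose=(4,5,S) → sL=15/13, sR=5/3, mL=15/26, mR=-5/6
sensor matrix S = [[12/17, 60/53], [15/13, 5/3]]; det S = -1520/11713
solve [mL_A; mL_B] = S·[w00; w01] and [mR_A; mR_B] = S·[w10; w11]:
  w00 = 1/2, w01 = 0, w10 = 0, w11 = -1/2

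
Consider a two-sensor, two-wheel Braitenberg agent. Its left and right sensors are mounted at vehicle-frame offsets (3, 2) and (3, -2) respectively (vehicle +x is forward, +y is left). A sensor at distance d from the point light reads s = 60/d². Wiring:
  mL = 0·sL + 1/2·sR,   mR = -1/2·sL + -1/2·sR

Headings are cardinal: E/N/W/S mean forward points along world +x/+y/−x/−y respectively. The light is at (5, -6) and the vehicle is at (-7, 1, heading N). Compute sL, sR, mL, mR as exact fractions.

left sensor world pos  = (-9, 4); dL² = 296
right sensor world pos = (-5, 4); dR² = 200
sL = 60/296 = 15/74
sR = 60/200 = 3/10
mL = 0·sL + 1/2·sR = 3/20
mR = -1/2·sL + -1/2·sR = -93/370

15/74 3/10 3/20 -93/370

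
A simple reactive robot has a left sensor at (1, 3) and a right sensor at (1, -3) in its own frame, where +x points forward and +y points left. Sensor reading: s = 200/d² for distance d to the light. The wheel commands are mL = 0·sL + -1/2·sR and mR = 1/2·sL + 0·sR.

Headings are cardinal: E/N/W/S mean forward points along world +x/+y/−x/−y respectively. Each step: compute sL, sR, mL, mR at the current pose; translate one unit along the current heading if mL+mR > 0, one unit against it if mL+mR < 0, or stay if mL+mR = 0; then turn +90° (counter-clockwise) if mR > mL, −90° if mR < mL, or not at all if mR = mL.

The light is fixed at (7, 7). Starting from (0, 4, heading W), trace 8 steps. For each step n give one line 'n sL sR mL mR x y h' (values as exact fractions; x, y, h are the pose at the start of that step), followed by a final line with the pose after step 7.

0 2 25/8 -25/16 1 0 4 W
1 8 200/97 -100/97 4 1 4 S
2 100/13 100/37 -50/37 50/13 1 3 E
3 200/73 200/13 -100/13 100/73 2 3 N
4 2 5 -5/2 1 2 2 W
5 200/37 40/17 -20/17 100/37 3 2 S
6 100/9 20/9 -10/9 50/9 3 1 E
7 200/61 8 -4 100/61 4 1 N
final 4 0 W

n=0: pose=(0,4,W); sL=2, sR=25/8; mL=-25/16, mR=1; mL+mR=-9/16 → advance -1; mR−mL=41/16 → turn +1·90°
n=1: pose=(1,4,S); sL=8, sR=200/97; mL=-100/97, mR=4; mL+mR=288/97 → advance +1; mR−mL=488/97 → turn +1·90°
n=2: pose=(1,3,E); sL=100/13, sR=100/37; mL=-50/37, mR=50/13; mL+mR=1200/481 → advance +1; mR−mL=2500/481 → turn +1·90°
n=3: pose=(2,3,N); sL=200/73, sR=200/13; mL=-100/13, mR=100/73; mL+mR=-6000/949 → advance -1; mR−mL=8600/949 → turn +1·90°
n=4: pose=(2,2,W); sL=2, sR=5; mL=-5/2, mR=1; mL+mR=-3/2 → advance -1; mR−mL=7/2 → turn +1·90°
n=5: pose=(3,2,S); sL=200/37, sR=40/17; mL=-20/17, mR=100/37; mL+mR=960/629 → advance +1; mR−mL=2440/629 → turn +1·90°
n=6: pose=(3,1,E); sL=100/9, sR=20/9; mL=-10/9, mR=50/9; mL+mR=40/9 → advance +1; mR−mL=20/3 → turn +1·90°
n=7: pose=(4,1,N); sL=200/61, sR=8; mL=-4, mR=100/61; mL+mR=-144/61 → advance -1; mR−mL=344/61 → turn +1·90°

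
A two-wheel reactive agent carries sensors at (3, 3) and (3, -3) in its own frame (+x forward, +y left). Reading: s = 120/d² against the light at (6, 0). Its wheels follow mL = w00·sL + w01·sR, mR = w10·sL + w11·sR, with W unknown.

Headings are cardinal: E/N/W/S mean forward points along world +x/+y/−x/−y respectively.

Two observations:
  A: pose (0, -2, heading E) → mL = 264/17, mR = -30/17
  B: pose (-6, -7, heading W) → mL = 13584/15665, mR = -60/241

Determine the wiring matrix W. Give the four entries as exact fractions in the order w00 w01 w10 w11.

obs A: pose=(0,-2,E) → sL=12, sR=60/17, mL=264/17, mR=-30/17
obs B: pose=(-6,-7,W) → sL=24/65, sR=120/241, mL=13584/15665, mR=-60/241
sensor matrix S = [[12, 60/17], [24/65, 120/241]]; det S = 248832/53261
solve [mL_A; mL_B] = S·[w00; w01] and [mR_A; mR_B] = S·[w10; w11]:
  w00 = 1, w01 = 1, w10 = 0, w11 = -1/2

1 1 0 -1/2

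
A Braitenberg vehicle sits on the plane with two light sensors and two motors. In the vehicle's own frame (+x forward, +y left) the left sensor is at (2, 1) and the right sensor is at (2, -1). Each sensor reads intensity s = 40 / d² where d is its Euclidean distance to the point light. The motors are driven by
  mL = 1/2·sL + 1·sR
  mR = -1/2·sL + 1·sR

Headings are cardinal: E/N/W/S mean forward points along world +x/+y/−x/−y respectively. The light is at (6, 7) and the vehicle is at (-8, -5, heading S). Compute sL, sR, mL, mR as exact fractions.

left sensor world pos  = (-7, -7); dL² = 365
right sensor world pos = (-9, -7); dR² = 421
sL = 40/365 = 8/73
sR = 40/421 = 40/421
mL = 1/2·sL + 1·sR = 4604/30733
mR = -1/2·sL + 1·sR = 1236/30733

8/73 40/421 4604/30733 1236/30733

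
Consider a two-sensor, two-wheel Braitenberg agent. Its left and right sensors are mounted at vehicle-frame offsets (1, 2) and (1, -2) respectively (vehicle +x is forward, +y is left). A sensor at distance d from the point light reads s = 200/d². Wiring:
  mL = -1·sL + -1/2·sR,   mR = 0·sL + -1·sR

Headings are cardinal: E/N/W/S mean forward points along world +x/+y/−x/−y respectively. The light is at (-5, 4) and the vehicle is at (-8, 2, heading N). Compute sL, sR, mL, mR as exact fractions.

left sensor world pos  = (-10, 3); dL² = 26
right sensor world pos = (-6, 3); dR² = 2
sL = 200/26 = 100/13
sR = 200/2 = 100
mL = -1·sL + -1/2·sR = -750/13
mR = 0·sL + -1·sR = -100

100/13 100 -750/13 -100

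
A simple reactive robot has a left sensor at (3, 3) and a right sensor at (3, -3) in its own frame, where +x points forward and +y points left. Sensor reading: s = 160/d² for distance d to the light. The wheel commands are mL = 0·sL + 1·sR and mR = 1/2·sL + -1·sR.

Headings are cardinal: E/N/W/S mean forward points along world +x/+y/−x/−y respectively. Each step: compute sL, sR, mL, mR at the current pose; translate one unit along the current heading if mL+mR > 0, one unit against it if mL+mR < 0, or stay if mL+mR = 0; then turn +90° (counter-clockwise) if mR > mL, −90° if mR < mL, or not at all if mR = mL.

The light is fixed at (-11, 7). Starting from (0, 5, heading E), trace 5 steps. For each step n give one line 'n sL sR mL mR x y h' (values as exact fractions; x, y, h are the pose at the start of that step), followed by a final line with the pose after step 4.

0 160/197 160/221 160/221 -13840/43537 0 5 E
1 16/25 80/53 80/53 -1576/1325 1 5 S
2 160/117 160/81 160/81 -1360/1053 1 4 W
3 5/2 40/49 40/49 85/196 0 4 N
4 160/197 160/221 160/221 -13840/43537 0 5 E
final 1 5 S

n=0: pose=(0,5,E); sL=160/197, sR=160/221; mL=160/221, mR=-13840/43537; mL+mR=80/197 → advance +1; mR−mL=-45360/43537 → turn -1·90°
n=1: pose=(1,5,S); sL=16/25, sR=80/53; mL=80/53, mR=-1576/1325; mL+mR=8/25 → advance +1; mR−mL=-3576/1325 → turn -1·90°
n=2: pose=(1,4,W); sL=160/117, sR=160/81; mL=160/81, mR=-1360/1053; mL+mR=80/117 → advance +1; mR−mL=-3440/1053 → turn -1·90°
n=3: pose=(0,4,N); sL=5/2, sR=40/49; mL=40/49, mR=85/196; mL+mR=5/4 → advance +1; mR−mL=-75/196 → turn -1·90°
n=4: pose=(0,5,E); sL=160/197, sR=160/221; mL=160/221, mR=-13840/43537; mL+mR=80/197 → advance +1; mR−mL=-45360/43537 → turn -1·90°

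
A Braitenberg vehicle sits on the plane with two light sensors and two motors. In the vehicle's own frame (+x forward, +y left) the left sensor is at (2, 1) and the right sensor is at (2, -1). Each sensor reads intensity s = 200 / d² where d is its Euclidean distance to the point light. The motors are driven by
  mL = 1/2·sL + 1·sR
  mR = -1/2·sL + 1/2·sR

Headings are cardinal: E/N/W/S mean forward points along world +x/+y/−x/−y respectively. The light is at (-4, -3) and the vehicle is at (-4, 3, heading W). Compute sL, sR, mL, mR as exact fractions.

200/29 200/53 11100/1537 -2400/1537

left sensor world pos  = (-6, 2); dL² = 29
right sensor world pos = (-6, 4); dR² = 53
sL = 200/29 = 200/29
sR = 200/53 = 200/53
mL = 1/2·sL + 1·sR = 11100/1537
mR = -1/2·sL + 1/2·sR = -2400/1537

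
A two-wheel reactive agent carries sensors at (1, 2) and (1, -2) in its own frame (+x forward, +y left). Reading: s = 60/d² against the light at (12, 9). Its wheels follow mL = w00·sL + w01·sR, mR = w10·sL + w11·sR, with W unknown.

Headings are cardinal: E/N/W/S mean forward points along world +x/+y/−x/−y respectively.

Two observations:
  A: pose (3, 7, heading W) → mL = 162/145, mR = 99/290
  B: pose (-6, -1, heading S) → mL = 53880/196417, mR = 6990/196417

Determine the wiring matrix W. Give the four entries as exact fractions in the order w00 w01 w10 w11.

obs A: pose=(3,7,W) → sL=15/29, sR=3/5, mL=162/145, mR=99/290
obs B: pose=(-6,-1,S) → sL=60/377, sR=60/521, mL=53880/196417, mR=6990/196417
sensor matrix S = [[15/29, 3/5], [60/377, 60/521]]; det S = -7056/196417
solve [mL_A; mL_B] = S·[w00; w01] and [mR_A; mR_B] = S·[w10; w11]:
  w00 = 1, w01 = 1, w10 = -1/2, w11 = 1

1 1 -1/2 1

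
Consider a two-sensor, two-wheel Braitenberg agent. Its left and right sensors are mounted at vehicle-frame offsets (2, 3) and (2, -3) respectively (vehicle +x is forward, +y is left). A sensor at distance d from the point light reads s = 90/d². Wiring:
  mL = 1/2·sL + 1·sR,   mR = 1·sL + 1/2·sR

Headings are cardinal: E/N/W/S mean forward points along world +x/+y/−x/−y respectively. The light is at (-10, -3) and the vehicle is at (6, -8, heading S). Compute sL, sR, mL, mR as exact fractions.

left sensor world pos  = (9, -10); dL² = 410
right sensor world pos = (3, -10); dR² = 218
sL = 90/410 = 9/41
sR = 90/218 = 45/109
mL = 1/2·sL + 1·sR = 4671/8938
mR = 1·sL + 1/2·sR = 3807/8938

9/41 45/109 4671/8938 3807/8938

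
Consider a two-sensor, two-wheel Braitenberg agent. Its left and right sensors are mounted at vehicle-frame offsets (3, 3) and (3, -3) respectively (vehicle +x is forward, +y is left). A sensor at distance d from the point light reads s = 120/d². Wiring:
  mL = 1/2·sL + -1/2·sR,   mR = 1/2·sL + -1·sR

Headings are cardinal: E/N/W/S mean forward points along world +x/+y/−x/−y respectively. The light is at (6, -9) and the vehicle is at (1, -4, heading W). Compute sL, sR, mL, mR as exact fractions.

left sensor world pos  = (-2, -7); dL² = 68
right sensor world pos = (-2, -1); dR² = 128
sL = 120/68 = 30/17
sR = 120/128 = 15/16
mL = 1/2·sL + -1/2·sR = 225/544
mR = 1/2·sL + -1·sR = -15/272

30/17 15/16 225/544 -15/272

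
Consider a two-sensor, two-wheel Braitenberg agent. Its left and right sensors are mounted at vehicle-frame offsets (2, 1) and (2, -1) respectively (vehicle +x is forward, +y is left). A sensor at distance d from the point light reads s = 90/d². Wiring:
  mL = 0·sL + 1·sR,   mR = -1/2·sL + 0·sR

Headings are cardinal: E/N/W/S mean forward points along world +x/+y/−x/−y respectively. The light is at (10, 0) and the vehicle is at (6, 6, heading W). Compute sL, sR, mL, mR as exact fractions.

left sensor world pos  = (4, 5); dL² = 61
right sensor world pos = (4, 7); dR² = 85
sL = 90/61 = 90/61
sR = 90/85 = 18/17
mL = 0·sL + 1·sR = 18/17
mR = -1/2·sL + 0·sR = -45/61

90/61 18/17 18/17 -45/61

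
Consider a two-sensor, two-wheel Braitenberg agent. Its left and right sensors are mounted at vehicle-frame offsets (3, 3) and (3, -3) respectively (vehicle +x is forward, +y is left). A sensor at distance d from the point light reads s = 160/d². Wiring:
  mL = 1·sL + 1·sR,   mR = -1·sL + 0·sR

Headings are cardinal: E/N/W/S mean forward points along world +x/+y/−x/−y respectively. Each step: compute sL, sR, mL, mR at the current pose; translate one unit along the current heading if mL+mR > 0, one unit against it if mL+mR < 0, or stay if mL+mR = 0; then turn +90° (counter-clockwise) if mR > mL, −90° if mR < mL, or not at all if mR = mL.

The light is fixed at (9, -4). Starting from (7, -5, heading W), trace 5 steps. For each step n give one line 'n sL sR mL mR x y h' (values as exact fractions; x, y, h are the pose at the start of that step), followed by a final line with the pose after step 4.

0 160/41 160/29 11200/1189 -160/41 7 -5 W
1 4 40 44 -4 6 -5 N
2 160/9 160/9 320/9 -160/9 6 -4 E
3 16 80/17 352/17 -16 7 -4 S
4 160/41 160/29 11200/1189 -160/41 7 -5 W
final 6 -5 N

n=0: pose=(7,-5,W); sL=160/41, sR=160/29; mL=11200/1189, mR=-160/41; mL+mR=160/29 → advance +1; mR−mL=-15840/1189 → turn -1·90°
n=1: pose=(6,-5,N); sL=4, sR=40; mL=44, mR=-4; mL+mR=40 → advance +1; mR−mL=-48 → turn -1·90°
n=2: pose=(6,-4,E); sL=160/9, sR=160/9; mL=320/9, mR=-160/9; mL+mR=160/9 → advance +1; mR−mL=-160/3 → turn -1·90°
n=3: pose=(7,-4,S); sL=16, sR=80/17; mL=352/17, mR=-16; mL+mR=80/17 → advance +1; mR−mL=-624/17 → turn -1·90°
n=4: pose=(7,-5,W); sL=160/41, sR=160/29; mL=11200/1189, mR=-160/41; mL+mR=160/29 → advance +1; mR−mL=-15840/1189 → turn -1·90°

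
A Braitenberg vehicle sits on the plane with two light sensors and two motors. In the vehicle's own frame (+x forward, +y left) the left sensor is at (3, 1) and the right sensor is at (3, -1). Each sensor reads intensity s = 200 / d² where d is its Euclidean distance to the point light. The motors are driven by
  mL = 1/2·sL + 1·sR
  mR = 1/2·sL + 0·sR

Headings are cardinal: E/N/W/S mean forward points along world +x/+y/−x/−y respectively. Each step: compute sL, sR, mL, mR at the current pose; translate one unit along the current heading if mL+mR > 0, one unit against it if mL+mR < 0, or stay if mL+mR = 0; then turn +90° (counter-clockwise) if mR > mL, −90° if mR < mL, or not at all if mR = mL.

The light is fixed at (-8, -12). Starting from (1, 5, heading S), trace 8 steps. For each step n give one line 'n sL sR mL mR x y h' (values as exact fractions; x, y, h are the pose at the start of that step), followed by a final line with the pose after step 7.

0 25/37 10/13 1065/962 25/74 1 5 S
1 200/261 8/13 3388/3393 100/261 1 4 W
2 20/41 100/221 6310/9061 10/41 0 4 N
3 40/89 200/377 25340/33553 20/89 0 5 E
4 25/37 10/13 1065/962 25/74 1 5 S
5 200/261 8/13 3388/3393 100/261 1 4 W
6 20/41 100/221 6310/9061 10/41 0 4 N
7 40/89 200/377 25340/33553 20/89 0 5 E
final 1 5 S

n=0: pose=(1,5,S); sL=25/37, sR=10/13; mL=1065/962, mR=25/74; mL+mR=695/481 → advance +1; mR−mL=-10/13 → turn -1·90°
n=1: pose=(1,4,W); sL=200/261, sR=8/13; mL=3388/3393, mR=100/261; mL+mR=4688/3393 → advance +1; mR−mL=-8/13 → turn -1·90°
n=2: pose=(0,4,N); sL=20/41, sR=100/221; mL=6310/9061, mR=10/41; mL+mR=8520/9061 → advance +1; mR−mL=-100/221 → turn -1·90°
n=3: pose=(0,5,E); sL=40/89, sR=200/377; mL=25340/33553, mR=20/89; mL+mR=32880/33553 → advance +1; mR−mL=-200/377 → turn -1·90°
n=4: pose=(1,5,S); sL=25/37, sR=10/13; mL=1065/962, mR=25/74; mL+mR=695/481 → advance +1; mR−mL=-10/13 → turn -1·90°
n=5: pose=(1,4,W); sL=200/261, sR=8/13; mL=3388/3393, mR=100/261; mL+mR=4688/3393 → advance +1; mR−mL=-8/13 → turn -1·90°
n=6: pose=(0,4,N); sL=20/41, sR=100/221; mL=6310/9061, mR=10/41; mL+mR=8520/9061 → advance +1; mR−mL=-100/221 → turn -1·90°
n=7: pose=(0,5,E); sL=40/89, sR=200/377; mL=25340/33553, mR=20/89; mL+mR=32880/33553 → advance +1; mR−mL=-200/377 → turn -1·90°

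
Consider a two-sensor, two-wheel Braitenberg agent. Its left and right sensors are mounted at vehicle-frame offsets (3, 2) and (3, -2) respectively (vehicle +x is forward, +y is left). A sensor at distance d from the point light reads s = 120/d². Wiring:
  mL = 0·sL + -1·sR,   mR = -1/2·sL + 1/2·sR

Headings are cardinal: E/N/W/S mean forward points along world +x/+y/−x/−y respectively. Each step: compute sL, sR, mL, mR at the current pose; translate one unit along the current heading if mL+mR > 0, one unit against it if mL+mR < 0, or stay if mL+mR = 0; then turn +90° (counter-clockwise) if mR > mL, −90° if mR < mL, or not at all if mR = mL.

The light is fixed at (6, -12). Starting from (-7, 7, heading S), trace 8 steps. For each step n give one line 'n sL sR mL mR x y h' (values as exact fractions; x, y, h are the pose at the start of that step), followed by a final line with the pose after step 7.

0 120/377 120/481 -120/481 -480/13949 -7 7 S
1 15/73 15/53 -15/53 150/3869 -7 8 E
2 24/157 120/673 -120/673 1344/105661 -8 8 N
3 60/289 12/73 -12/73 -456/21097 -8 7 W
4 120/377 120/481 -120/481 -480/13949 -7 7 S
5 15/73 15/53 -15/53 150/3869 -7 8 E
6 24/157 120/673 -120/673 1344/105661 -8 8 N
7 60/289 12/73 -12/73 -456/21097 -8 7 W
final -7 7 S

n=0: pose=(-7,7,S); sL=120/377, sR=120/481; mL=-120/481, mR=-480/13949; mL+mR=-3960/13949 → advance -1; mR−mL=3000/13949 → turn +1·90°
n=1: pose=(-7,8,E); sL=15/73, sR=15/53; mL=-15/53, mR=150/3869; mL+mR=-945/3869 → advance -1; mR−mL=1245/3869 → turn +1·90°
n=2: pose=(-8,8,N); sL=24/157, sR=120/673; mL=-120/673, mR=1344/105661; mL+mR=-17496/105661 → advance -1; mR−mL=20184/105661 → turn +1·90°
n=3: pose=(-8,7,W); sL=60/289, sR=12/73; mL=-12/73, mR=-456/21097; mL+mR=-3924/21097 → advance -1; mR−mL=3012/21097 → turn +1·90°
n=4: pose=(-7,7,S); sL=120/377, sR=120/481; mL=-120/481, mR=-480/13949; mL+mR=-3960/13949 → advance -1; mR−mL=3000/13949 → turn +1·90°
n=5: pose=(-7,8,E); sL=15/73, sR=15/53; mL=-15/53, mR=150/3869; mL+mR=-945/3869 → advance -1; mR−mL=1245/3869 → turn +1·90°
n=6: pose=(-8,8,N); sL=24/157, sR=120/673; mL=-120/673, mR=1344/105661; mL+mR=-17496/105661 → advance -1; mR−mL=20184/105661 → turn +1·90°
n=7: pose=(-8,7,W); sL=60/289, sR=12/73; mL=-12/73, mR=-456/21097; mL+mR=-3924/21097 → advance -1; mR−mL=3012/21097 → turn +1·90°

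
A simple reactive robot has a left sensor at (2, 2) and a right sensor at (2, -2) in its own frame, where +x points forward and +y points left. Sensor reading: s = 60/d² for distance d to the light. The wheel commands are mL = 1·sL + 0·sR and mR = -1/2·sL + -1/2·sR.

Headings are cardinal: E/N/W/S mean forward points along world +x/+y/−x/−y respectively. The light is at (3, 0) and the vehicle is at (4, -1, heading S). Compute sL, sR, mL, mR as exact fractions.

left sensor world pos  = (6, -3); dL² = 18
right sensor world pos = (2, -3); dR² = 10
sL = 60/18 = 10/3
sR = 60/10 = 6
mL = 1·sL + 0·sR = 10/3
mR = -1/2·sL + -1/2·sR = -14/3

10/3 6 10/3 -14/3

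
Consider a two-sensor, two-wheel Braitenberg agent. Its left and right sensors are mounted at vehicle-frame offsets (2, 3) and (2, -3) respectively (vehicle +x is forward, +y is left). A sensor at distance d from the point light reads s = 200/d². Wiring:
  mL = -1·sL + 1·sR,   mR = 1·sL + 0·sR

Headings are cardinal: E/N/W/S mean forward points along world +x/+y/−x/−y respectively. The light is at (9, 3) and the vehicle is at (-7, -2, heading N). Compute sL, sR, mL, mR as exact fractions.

20/37 100/89 1920/3293 20/37

left sensor world pos  = (-10, 0); dL² = 370
right sensor world pos = (-4, 0); dR² = 178
sL = 200/370 = 20/37
sR = 200/178 = 100/89
mL = -1·sL + 1·sR = 1920/3293
mR = 1·sL + 0·sR = 20/37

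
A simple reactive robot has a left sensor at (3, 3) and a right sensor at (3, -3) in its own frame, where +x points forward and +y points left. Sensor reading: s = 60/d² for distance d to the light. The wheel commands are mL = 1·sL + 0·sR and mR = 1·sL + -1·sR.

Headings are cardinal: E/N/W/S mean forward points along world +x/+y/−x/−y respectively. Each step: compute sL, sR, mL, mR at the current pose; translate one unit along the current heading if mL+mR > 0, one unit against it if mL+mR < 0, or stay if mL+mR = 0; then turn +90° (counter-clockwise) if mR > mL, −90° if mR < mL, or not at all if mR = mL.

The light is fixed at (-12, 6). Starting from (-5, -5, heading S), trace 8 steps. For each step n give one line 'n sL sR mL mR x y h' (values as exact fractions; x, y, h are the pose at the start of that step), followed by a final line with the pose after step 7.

0 15/74 15/53 15/74 -315/3922 -5 -5 S
1 60/241 60/97 60/241 -8640/23377 -5 -6 W
2 30/53 30/101 30/53 1440/5353 -4 -6 N
3 12/37 60/317 12/37 1584/11729 -4 -5 E
4 3/17 15/58 3/17 -81/986 -3 -5 S
5 20/87 20/39 20/87 -320/1131 -3 -6 W
6 6/13 6/25 6/13 72/325 -2 -6 N
7 60/233 12/73 60/233 1584/17009 -2 -5 E
final -1 -5 S

n=0: pose=(-5,-5,S); sL=15/74, sR=15/53; mL=15/74, mR=-315/3922; mL+mR=240/1961 → advance +1; mR−mL=-15/53 → turn -1·90°
n=1: pose=(-5,-6,W); sL=60/241, sR=60/97; mL=60/241, mR=-8640/23377; mL+mR=-2820/23377 → advance -1; mR−mL=-60/97 → turn -1·90°
n=2: pose=(-4,-6,N); sL=30/53, sR=30/101; mL=30/53, mR=1440/5353; mL+mR=4470/5353 → advance +1; mR−mL=-30/101 → turn -1·90°
n=3: pose=(-4,-5,E); sL=12/37, sR=60/317; mL=12/37, mR=1584/11729; mL+mR=5388/11729 → advance +1; mR−mL=-60/317 → turn -1·90°
n=4: pose=(-3,-5,S); sL=3/17, sR=15/58; mL=3/17, mR=-81/986; mL+mR=93/986 → advance +1; mR−mL=-15/58 → turn -1·90°
n=5: pose=(-3,-6,W); sL=20/87, sR=20/39; mL=20/87, mR=-320/1131; mL+mR=-20/377 → advance -1; mR−mL=-20/39 → turn -1·90°
n=6: pose=(-2,-6,N); sL=6/13, sR=6/25; mL=6/13, mR=72/325; mL+mR=222/325 → advance +1; mR−mL=-6/25 → turn -1·90°
n=7: pose=(-2,-5,E); sL=60/233, sR=12/73; mL=60/233, mR=1584/17009; mL+mR=5964/17009 → advance +1; mR−mL=-12/73 → turn -1·90°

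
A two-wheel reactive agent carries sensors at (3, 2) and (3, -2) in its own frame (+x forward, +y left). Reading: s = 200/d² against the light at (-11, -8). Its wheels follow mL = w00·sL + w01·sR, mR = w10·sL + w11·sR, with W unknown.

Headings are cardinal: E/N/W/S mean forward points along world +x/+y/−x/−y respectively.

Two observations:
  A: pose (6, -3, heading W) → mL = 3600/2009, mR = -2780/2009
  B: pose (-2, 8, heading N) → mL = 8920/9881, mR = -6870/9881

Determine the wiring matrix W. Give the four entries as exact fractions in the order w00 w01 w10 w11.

1 1 -1 -1/2

obs A: pose=(6,-3,W) → sL=40/41, sR=40/49, mL=3600/2009, mR=-2780/2009
obs B: pose=(-2,8,N) → sL=20/41, sR=100/241, mL=8920/9881, mR=-6870/9881
sensor matrix S = [[40/41, 40/49], [20/41, 100/241]]; det S = 3200/484169
solve [mL_A; mL_B] = S·[w00; w01] and [mR_A; mR_B] = S·[w10; w11]:
  w00 = 1, w01 = 1, w10 = -1, w11 = -1/2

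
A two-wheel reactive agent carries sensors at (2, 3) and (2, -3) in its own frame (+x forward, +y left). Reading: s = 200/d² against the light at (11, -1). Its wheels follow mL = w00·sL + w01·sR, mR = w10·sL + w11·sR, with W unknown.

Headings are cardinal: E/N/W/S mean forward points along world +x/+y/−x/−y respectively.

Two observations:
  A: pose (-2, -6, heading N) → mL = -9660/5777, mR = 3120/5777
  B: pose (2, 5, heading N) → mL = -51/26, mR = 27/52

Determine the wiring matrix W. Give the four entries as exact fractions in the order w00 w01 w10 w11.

obs A: pose=(-2,-6,N) → sL=40/53, sR=200/109, mL=-9660/5777, mR=3120/5777
obs B: pose=(2,5,N) → sL=25/26, sR=2, mL=-51/26, mR=27/52
sensor matrix S = [[40/53, 200/109], [25/26, 2]]; det S = -19140/75101
solve [mL_A; mL_B] = S·[w00; w01] and [mR_A; mR_B] = S·[w10; w11]:
  w00 = -1, w01 = -1/2, w10 = -1/2, w11 = 1/2

-1 -1/2 -1/2 1/2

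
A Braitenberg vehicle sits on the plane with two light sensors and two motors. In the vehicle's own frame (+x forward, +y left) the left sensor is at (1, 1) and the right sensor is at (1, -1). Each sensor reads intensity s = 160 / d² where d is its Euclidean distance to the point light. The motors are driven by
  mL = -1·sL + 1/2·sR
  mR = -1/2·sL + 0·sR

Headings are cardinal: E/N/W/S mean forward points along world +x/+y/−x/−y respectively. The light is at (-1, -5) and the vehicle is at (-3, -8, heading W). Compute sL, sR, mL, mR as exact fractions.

32/5 160/13 -16/65 -16/5

left sensor world pos  = (-4, -9); dL² = 25
right sensor world pos = (-4, -7); dR² = 13
sL = 160/25 = 32/5
sR = 160/13 = 160/13
mL = -1·sL + 1/2·sR = -16/65
mR = -1/2·sL + 0·sR = -16/5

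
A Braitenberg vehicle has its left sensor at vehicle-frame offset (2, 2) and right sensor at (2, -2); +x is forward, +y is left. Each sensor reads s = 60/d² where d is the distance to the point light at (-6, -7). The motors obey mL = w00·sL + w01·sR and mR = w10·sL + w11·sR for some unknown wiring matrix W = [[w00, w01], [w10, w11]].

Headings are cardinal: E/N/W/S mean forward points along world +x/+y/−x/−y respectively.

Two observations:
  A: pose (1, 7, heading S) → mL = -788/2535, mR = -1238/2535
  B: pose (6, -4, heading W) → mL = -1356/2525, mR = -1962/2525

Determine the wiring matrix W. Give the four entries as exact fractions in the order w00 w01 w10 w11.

obs A: pose=(1,7,S) → sL=4/15, sR=60/169, mL=-788/2535, mR=-1238/2535
obs B: pose=(6,-4,W) → sL=60/101, sR=12/25, mL=-1356/2525, mR=-1962/2525
sensor matrix S = [[4/15, 60/169], [60/101, 12/25]]; det S = -176896/2133625
solve [mL_A; mL_B] = S·[w00; w01] and [mR_A; mR_B] = S·[w10; w11]:
  w00 = -1/2, w01 = -1/2, w10 = -1/2, w11 = -1

-1/2 -1/2 -1/2 -1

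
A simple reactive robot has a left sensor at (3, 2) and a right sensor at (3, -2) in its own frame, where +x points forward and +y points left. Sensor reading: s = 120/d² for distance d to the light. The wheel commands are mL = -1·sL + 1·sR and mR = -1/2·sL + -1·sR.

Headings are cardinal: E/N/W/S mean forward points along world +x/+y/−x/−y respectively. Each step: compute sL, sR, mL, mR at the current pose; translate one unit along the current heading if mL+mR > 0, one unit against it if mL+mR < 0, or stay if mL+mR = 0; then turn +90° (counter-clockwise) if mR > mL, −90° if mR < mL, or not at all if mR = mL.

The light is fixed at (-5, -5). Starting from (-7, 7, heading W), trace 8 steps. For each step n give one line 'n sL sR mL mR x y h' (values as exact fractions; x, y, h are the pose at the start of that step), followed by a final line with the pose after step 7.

n=0: pose=(-7,7,W); sL=24/25, sR=120/221; mL=-2304/5525, mR=-5652/5525; mL+mR=-36/25 → advance -1; mR−mL=-3348/5525 → turn -1·90°
n=1: pose=(-6,7,N); sL=20/39, sR=60/113; mL=80/4407, mR=-3470/4407; mL+mR=-10/13 → advance -1; mR−mL=-3550/4407 → turn -1·90°
n=2: pose=(-6,6,E); sL=120/173, sR=24/17; mL=2112/2941, mR=-5172/2941; mL+mR=-180/173 → advance -1; mR−mL=-7284/2941 → turn -1·90°
n=3: pose=(-7,6,S); sL=15/8, sR=3/2; mL=-3/8, mR=-39/16; mL+mR=-45/16 → advance -1; mR−mL=-33/16 → turn -1·90°
n=4: pose=(-7,7,W); sL=24/25, sR=120/221; mL=-2304/5525, mR=-5652/5525; mL+mR=-36/25 → advance -1; mR−mL=-3348/5525 → turn -1·90°
n=5: pose=(-6,7,N); sL=20/39, sR=60/113; mL=80/4407, mR=-3470/4407; mL+mR=-10/13 → advance -1; mR−mL=-3550/4407 → turn -1·90°
n=6: pose=(-6,6,E); sL=120/173, sR=24/17; mL=2112/2941, mR=-5172/2941; mL+mR=-180/173 → advance -1; mR−mL=-7284/2941 → turn -1·90°
n=7: pose=(-7,6,S); sL=15/8, sR=3/2; mL=-3/8, mR=-39/16; mL+mR=-45/16 → advance -1; mR−mL=-33/16 → turn -1·90°

0 24/25 120/221 -2304/5525 -5652/5525 -7 7 W
1 20/39 60/113 80/4407 -3470/4407 -6 7 N
2 120/173 24/17 2112/2941 -5172/2941 -6 6 E
3 15/8 3/2 -3/8 -39/16 -7 6 S
4 24/25 120/221 -2304/5525 -5652/5525 -7 7 W
5 20/39 60/113 80/4407 -3470/4407 -6 7 N
6 120/173 24/17 2112/2941 -5172/2941 -6 6 E
7 15/8 3/2 -3/8 -39/16 -7 6 S
final -7 7 W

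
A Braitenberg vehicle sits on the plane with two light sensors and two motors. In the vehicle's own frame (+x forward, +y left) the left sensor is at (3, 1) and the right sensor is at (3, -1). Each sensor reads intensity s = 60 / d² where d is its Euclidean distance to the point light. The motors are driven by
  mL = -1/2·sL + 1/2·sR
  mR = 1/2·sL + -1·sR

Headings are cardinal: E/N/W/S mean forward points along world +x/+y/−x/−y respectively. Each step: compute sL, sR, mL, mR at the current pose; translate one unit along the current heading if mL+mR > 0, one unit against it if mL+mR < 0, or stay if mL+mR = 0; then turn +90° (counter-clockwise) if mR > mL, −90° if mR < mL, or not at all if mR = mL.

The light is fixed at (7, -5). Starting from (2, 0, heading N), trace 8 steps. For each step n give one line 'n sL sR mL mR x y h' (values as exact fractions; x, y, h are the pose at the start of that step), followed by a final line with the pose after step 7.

n=0: pose=(2,0,N); sL=3/5, sR=3/4; mL=3/40, mR=-9/20; mL+mR=-3/8 → advance -1; mR−mL=-21/40 → turn -1·90°
n=1: pose=(2,-1,E); sL=60/29, sR=60/13; mL=480/377, mR=-1350/377; mL+mR=-30/13 → advance -1; mR−mL=-1830/377 → turn -1·90°
n=2: pose=(1,-1,S); sL=30/13, sR=6/5; mL=-36/65, mR=-3/65; mL+mR=-3/5 → advance -1; mR−mL=33/65 → turn +1·90°
n=3: pose=(1,0,E); sL=4/3, sR=12/5; mL=8/15, mR=-26/15; mL+mR=-6/5 → advance -1; mR−mL=-34/15 → turn -1·90°
n=4: pose=(0,0,S); sL=3/2, sR=15/17; mL=-21/68, mR=-9/68; mL+mR=-15/34 → advance -1; mR−mL=3/17 → turn +1·90°
n=5: pose=(0,1,E); sL=12/13, sR=60/41; mL=144/533, mR=-534/533; mL+mR=-30/41 → advance -1; mR−mL=-678/533 → turn -1·90°
n=6: pose=(-1,1,S); sL=30/29, sR=2/3; mL=-16/87, mR=-13/87; mL+mR=-1/3 → advance -1; mR−mL=1/29 → turn +1·90°
n=7: pose=(-1,2,E); sL=60/89, sR=60/61; mL=840/5429, mR=-3510/5429; mL+mR=-30/61 → advance -1; mR−mL=-4350/5429 → turn -1·90°

0 3/5 3/4 3/40 -9/20 2 0 N
1 60/29 60/13 480/377 -1350/377 2 -1 E
2 30/13 6/5 -36/65 -3/65 1 -1 S
3 4/3 12/5 8/15 -26/15 1 0 E
4 3/2 15/17 -21/68 -9/68 0 0 S
5 12/13 60/41 144/533 -534/533 0 1 E
6 30/29 2/3 -16/87 -13/87 -1 1 S
7 60/89 60/61 840/5429 -3510/5429 -1 2 E
final -2 2 S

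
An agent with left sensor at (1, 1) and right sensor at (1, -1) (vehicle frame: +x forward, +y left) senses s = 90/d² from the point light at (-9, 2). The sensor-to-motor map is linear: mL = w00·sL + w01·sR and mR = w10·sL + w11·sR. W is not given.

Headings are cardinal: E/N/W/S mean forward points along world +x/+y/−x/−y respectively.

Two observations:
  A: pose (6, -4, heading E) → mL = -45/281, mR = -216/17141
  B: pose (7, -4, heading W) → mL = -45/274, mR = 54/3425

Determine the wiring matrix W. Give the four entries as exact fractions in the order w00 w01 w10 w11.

obs A: pose=(6,-4,E) → sL=90/281, sR=18/61, mL=-45/281, mR=-216/17141
obs B: pose=(7,-4,W) → sL=45/137, sR=9/25, mL=-45/274, mR=54/3425
sensor matrix S = [[90/281, 18/61], [45/137, 9/25]]; det S = 215784/11741585
solve [mL_A; mL_B] = S·[w00; w01] and [mR_A; mR_B] = S·[w10; w11]:
  w00 = -1/2, w01 = 0, w10 = -1/2, w11 = 1/2

-1/2 0 -1/2 1/2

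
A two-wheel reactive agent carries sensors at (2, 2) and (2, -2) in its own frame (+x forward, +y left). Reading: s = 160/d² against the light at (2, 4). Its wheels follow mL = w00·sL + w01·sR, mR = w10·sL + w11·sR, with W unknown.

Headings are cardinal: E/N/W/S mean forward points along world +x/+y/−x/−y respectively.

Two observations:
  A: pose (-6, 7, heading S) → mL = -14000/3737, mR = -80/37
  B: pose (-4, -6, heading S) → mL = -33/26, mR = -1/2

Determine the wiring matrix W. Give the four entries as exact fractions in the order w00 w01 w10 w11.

-1/2 -1 -1/2 0

obs A: pose=(-6,7,S) → sL=160/37, sR=160/101, mL=-14000/3737, mR=-80/37
obs B: pose=(-4,-6,S) → sL=1, sR=10/13, mL=-33/26, mR=-1/2
sensor matrix S = [[160/37, 160/101], [1, 10/13]]; det S = 84640/48581
solve [mL_A; mL_B] = S·[w00; w01] and [mR_A; mR_B] = S·[w10; w11]:
  w00 = -1/2, w01 = -1, w10 = -1/2, w11 = 0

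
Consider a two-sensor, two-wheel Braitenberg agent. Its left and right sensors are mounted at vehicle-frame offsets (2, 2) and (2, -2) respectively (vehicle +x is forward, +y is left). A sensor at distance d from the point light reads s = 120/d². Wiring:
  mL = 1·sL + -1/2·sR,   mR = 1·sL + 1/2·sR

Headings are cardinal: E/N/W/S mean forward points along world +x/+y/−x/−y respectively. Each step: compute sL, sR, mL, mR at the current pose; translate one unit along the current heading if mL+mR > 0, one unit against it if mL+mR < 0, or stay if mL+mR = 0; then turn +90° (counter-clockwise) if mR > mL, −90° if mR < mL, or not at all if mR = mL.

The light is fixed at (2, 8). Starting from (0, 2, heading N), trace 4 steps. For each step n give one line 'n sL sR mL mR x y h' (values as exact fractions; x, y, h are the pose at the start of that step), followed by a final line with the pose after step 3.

n=0: pose=(0,2,N); sL=15/4, sR=15/2; mL=0, mR=15/2; mL+mR=15/2 → advance +1; mR−mL=15/2 → turn +1·90°
n=1: pose=(0,3,W); sL=24/13, sR=24/5; mL=-36/65, mR=276/65; mL+mR=48/13 → advance +1; mR−mL=24/5 → turn +1·90°
n=2: pose=(-1,3,S); sL=12/5, sR=60/37; mL=294/185, mR=594/185; mL+mR=24/5 → advance +1; mR−mL=60/37 → turn +1·90°
n=3: pose=(-1,2,E); sL=120/17, sR=24/13; mL=1356/221, mR=1764/221; mL+mR=240/17 → advance +1; mR−mL=24/13 → turn +1·90°

0 15/4 15/2 0 15/2 0 2 N
1 24/13 24/5 -36/65 276/65 0 3 W
2 12/5 60/37 294/185 594/185 -1 3 S
3 120/17 24/13 1356/221 1764/221 -1 2 E
final 0 2 N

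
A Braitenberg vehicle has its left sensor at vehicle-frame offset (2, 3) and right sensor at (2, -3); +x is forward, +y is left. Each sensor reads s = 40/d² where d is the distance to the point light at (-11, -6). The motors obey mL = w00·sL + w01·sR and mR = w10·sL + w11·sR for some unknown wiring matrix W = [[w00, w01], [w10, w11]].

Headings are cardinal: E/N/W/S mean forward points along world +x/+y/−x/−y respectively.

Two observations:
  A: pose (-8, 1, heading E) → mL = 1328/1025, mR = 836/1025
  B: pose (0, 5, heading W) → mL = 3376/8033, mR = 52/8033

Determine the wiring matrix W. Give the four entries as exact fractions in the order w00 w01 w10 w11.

obs A: pose=(-8,1,E) → sL=8/25, sR=40/41, mL=1328/1025, mR=836/1025
obs B: pose=(0,5,W) → sL=8/29, sR=40/277, mL=3376/8033, mR=52/8033
sensor matrix S = [[8/25, 40/41], [8/29, 40/277]]; det S = -367104/1646765
solve [mL_A; mL_B] = S·[w00; w01] and [mR_A; mR_B] = S·[w10; w11]:
  w00 = 1, w01 = 1, w10 = -1/2, w11 = 1

1 1 -1/2 1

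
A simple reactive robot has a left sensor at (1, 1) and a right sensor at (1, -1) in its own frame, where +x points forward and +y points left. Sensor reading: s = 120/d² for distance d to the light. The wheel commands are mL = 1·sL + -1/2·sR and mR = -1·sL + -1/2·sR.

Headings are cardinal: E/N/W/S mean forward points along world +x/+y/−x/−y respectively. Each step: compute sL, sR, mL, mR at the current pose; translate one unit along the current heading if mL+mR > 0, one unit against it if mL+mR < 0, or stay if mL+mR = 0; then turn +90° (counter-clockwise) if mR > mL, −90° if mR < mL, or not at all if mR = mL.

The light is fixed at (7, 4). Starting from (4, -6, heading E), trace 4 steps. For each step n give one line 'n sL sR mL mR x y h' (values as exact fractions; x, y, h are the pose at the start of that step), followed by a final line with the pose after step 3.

n=0: pose=(4,-6,E); sL=24/17, sR=24/25; mL=396/425, mR=-804/425; mL+mR=-24/25 → advance -1; mR−mL=-48/17 → turn -1·90°
n=1: pose=(3,-6,S); sL=12/13, sR=60/73; mL=486/949, mR=-1266/949; mL+mR=-60/73 → advance -1; mR−mL=-24/13 → turn -1·90°
n=2: pose=(3,-5,W); sL=24/25, sR=120/89; mL=636/2225, mR=-3636/2225; mL+mR=-120/89 → advance -1; mR−mL=-48/25 → turn -1·90°
n=3: pose=(4,-5,N); sL=3/2, sR=30/17; mL=21/34, mR=-81/34; mL+mR=-30/17 → advance -1; mR−mL=-3 → turn -1·90°

0 24/17 24/25 396/425 -804/425 4 -6 E
1 12/13 60/73 486/949 -1266/949 3 -6 S
2 24/25 120/89 636/2225 -3636/2225 3 -5 W
3 3/2 30/17 21/34 -81/34 4 -5 N
final 4 -6 E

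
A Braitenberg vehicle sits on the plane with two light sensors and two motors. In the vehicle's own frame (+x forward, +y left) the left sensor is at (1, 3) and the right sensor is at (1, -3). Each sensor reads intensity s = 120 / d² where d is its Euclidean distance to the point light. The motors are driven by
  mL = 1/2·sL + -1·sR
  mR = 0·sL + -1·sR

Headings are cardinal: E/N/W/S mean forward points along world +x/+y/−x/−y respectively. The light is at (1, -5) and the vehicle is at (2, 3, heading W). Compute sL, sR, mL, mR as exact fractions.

24/5 120/121 852/605 -120/121

left sensor world pos  = (1, 0); dL² = 25
right sensor world pos = (1, 6); dR² = 121
sL = 120/25 = 24/5
sR = 120/121 = 120/121
mL = 1/2·sL + -1·sR = 852/605
mR = 0·sL + -1·sR = -120/121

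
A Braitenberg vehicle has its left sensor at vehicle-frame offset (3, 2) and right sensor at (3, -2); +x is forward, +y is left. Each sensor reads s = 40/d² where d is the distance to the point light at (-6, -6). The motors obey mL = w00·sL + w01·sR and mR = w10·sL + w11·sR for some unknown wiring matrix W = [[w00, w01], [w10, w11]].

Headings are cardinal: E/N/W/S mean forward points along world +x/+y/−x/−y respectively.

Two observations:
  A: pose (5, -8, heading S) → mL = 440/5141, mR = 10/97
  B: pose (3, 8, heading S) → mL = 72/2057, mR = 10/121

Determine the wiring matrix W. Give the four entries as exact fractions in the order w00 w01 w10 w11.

-1/2 1/2 1/2 0

obs A: pose=(5,-8,S) → sL=20/97, sR=20/53, mL=440/5141, mR=10/97
obs B: pose=(3,8,S) → sL=20/121, sR=4/17, mL=72/2057, mR=10/121
sensor matrix S = [[20/97, 20/53], [20/121, 4/17]]; det S = -146560/10575037
solve [mL_A; mL_B] = S·[w00; w01] and [mR_A; mR_B] = S·[w10; w11]:
  w00 = -1/2, w01 = 1/2, w10 = 1/2, w11 = 0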